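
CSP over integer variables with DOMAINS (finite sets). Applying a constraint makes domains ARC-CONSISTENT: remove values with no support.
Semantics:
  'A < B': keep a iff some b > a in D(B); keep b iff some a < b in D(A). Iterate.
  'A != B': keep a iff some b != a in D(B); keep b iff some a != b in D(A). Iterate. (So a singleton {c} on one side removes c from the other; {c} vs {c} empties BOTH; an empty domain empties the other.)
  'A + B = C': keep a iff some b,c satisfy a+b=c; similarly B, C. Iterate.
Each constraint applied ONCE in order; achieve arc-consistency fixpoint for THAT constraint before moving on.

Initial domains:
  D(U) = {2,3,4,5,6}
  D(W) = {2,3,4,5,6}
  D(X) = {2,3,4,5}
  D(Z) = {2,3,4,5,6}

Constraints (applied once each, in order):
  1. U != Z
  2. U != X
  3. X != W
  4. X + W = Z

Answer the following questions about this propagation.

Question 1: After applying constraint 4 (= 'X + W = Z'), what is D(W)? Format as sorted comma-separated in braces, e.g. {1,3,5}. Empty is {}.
Constraint 1 (U != Z) on D(U)={2,3,4,5,6} D(Z)={2,3,4,5,6}: no change
Constraint 2 (U != X) on D(U)={2,3,4,5,6} D(X)={2,3,4,5}: no change
Constraint 3 (X != W) on D(X)={2,3,4,5} D(W)={2,3,4,5,6}: no change
Constraint 4 (X + W = Z) on D(X)={2,3,4,5} D(W)={2,3,4,5,6} D(Z)={2,3,4,5,6}: X {2,3,4,5}->{2,3,4}; W {2,3,4,5,6}->{2,3,4}; Z {2,3,4,5,6}->{4,5,6}
So after constraint 4: D(W) = {2,3,4}

Answer: {2,3,4}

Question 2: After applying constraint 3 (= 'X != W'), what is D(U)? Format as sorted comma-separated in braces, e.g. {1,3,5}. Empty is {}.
Constraint 1 (U != Z) on D(U)={2,3,4,5,6} D(Z)={2,3,4,5,6}: no change
Constraint 2 (U != X) on D(U)={2,3,4,5,6} D(X)={2,3,4,5}: no change
Constraint 3 (X != W) on D(X)={2,3,4,5} D(W)={2,3,4,5,6}: no change
So after constraint 3: D(U) = {2,3,4,5,6}

Answer: {2,3,4,5,6}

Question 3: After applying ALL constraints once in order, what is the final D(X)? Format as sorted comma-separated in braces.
Answer: {2,3,4}

Derivation:
Constraint 1 (U != Z) on D(U)={2,3,4,5,6} D(Z)={2,3,4,5,6}: no change
Constraint 2 (U != X) on D(U)={2,3,4,5,6} D(X)={2,3,4,5}: no change
Constraint 3 (X != W) on D(X)={2,3,4,5} D(W)={2,3,4,5,6}: no change
Constraint 4 (X + W = Z) on D(X)={2,3,4,5} D(W)={2,3,4,5,6} D(Z)={2,3,4,5,6}: X {2,3,4,5}->{2,3,4}; W {2,3,4,5,6}->{2,3,4}; Z {2,3,4,5,6}->{4,5,6}
So after all 4 constraints: D(X) = {2,3,4}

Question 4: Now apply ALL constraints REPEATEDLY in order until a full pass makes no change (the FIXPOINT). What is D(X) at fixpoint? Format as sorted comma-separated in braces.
Answer: {2,3,4}

Derivation:
pass 0 (initial): D(X)={2,3,4,5}
pass 1: W {2,3,4,5,6}->{2,3,4}; X {2,3,4,5}->{2,3,4}; Z {2,3,4,5,6}->{4,5,6}
pass 2: no change
Fixpoint after 2 passes: D(X) = {2,3,4}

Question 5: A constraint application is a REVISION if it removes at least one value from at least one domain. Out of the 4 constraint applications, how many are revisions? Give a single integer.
Constraint 1 (U != Z) on D(U)={2,3,4,5,6} D(Z)={2,3,4,5,6}: no change => not a revision
Constraint 2 (U != X) on D(U)={2,3,4,5,6} D(X)={2,3,4,5}: no change => not a revision
Constraint 3 (X != W) on D(X)={2,3,4,5} D(W)={2,3,4,5,6}: no change => not a revision
Constraint 4 (X + W = Z) on D(X)={2,3,4,5} D(W)={2,3,4,5,6} D(Z)={2,3,4,5,6}: X {2,3,4,5}->{2,3,4}; W {2,3,4,5,6}->{2,3,4}; Z {2,3,4,5,6}->{4,5,6} => REVISION
Total revisions = 1

Answer: 1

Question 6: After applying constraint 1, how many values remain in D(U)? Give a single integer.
Constraint 1 (U != Z) on D(U)={2,3,4,5,6} D(Z)={2,3,4,5,6}: no change
So after constraint 1: D(U)={2,3,4,5,6}, size = 5

Answer: 5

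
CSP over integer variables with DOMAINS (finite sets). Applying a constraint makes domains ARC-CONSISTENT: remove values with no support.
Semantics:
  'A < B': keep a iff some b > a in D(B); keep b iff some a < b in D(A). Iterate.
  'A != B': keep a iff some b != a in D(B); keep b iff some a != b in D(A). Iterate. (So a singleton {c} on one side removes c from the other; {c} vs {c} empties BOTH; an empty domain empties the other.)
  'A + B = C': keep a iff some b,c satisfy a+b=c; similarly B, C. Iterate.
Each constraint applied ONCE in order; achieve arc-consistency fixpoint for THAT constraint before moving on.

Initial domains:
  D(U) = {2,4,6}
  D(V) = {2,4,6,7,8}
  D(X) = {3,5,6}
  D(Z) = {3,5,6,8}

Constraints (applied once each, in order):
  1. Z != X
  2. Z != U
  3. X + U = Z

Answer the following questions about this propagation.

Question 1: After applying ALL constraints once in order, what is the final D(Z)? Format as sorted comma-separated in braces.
Constraint 1 (Z != X) on D(Z)={3,5,6,8} D(X)={3,5,6}: no change
Constraint 2 (Z != U) on D(Z)={3,5,6,8} D(U)={2,4,6}: no change
Constraint 3 (X + U = Z) on D(X)={3,5,6} D(U)={2,4,6} D(Z)={3,5,6,8}: X {3,5,6}->{3,6}; U {2,4,6}->{2}; Z {3,5,6,8}->{5,8}
So after all 3 constraints: D(Z) = {5,8}

Answer: {5,8}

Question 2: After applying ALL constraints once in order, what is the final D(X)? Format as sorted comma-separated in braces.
Answer: {3,6}

Derivation:
Constraint 1 (Z != X) on D(Z)={3,5,6,8} D(X)={3,5,6}: no change
Constraint 2 (Z != U) on D(Z)={3,5,6,8} D(U)={2,4,6}: no change
Constraint 3 (X + U = Z) on D(X)={3,5,6} D(U)={2,4,6} D(Z)={3,5,6,8}: X {3,5,6}->{3,6}; U {2,4,6}->{2}; Z {3,5,6,8}->{5,8}
So after all 3 constraints: D(X) = {3,6}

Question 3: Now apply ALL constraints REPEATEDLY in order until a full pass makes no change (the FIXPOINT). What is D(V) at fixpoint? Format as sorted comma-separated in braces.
Answer: {2,4,6,7,8}

Derivation:
pass 0 (initial): D(V)={2,4,6,7,8}
pass 1: U {2,4,6}->{2}; X {3,5,6}->{3,6}; Z {3,5,6,8}->{5,8}
pass 2: no change
Fixpoint after 2 passes: D(V) = {2,4,6,7,8}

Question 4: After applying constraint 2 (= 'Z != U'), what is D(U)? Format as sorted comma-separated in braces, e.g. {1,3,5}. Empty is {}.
Answer: {2,4,6}

Derivation:
Constraint 1 (Z != X) on D(Z)={3,5,6,8} D(X)={3,5,6}: no change
Constraint 2 (Z != U) on D(Z)={3,5,6,8} D(U)={2,4,6}: no change
So after constraint 2: D(U) = {2,4,6}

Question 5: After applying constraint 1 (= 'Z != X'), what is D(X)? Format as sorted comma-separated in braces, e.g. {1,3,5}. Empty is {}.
Answer: {3,5,6}

Derivation:
Constraint 1 (Z != X) on D(Z)={3,5,6,8} D(X)={3,5,6}: no change
So after constraint 1: D(X) = {3,5,6}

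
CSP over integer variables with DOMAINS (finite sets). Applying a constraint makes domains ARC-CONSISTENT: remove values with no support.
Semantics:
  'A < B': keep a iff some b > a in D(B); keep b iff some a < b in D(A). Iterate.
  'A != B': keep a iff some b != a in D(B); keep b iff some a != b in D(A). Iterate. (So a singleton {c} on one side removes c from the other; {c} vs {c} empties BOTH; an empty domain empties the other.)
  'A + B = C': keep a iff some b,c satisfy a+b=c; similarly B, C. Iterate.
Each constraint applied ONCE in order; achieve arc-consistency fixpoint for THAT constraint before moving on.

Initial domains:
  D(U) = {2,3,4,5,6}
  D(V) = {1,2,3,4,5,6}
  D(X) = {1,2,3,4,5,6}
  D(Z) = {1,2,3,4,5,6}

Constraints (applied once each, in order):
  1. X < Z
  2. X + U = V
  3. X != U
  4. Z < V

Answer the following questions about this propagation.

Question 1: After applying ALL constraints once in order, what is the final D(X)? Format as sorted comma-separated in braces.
Answer: {1,2,3,4}

Derivation:
Constraint 1 (X < Z) on D(X)={1,2,3,4,5,6} D(Z)={1,2,3,4,5,6}: X {1,2,3,4,5,6}->{1,2,3,4,5}; Z {1,2,3,4,5,6}->{2,3,4,5,6}
Constraint 2 (X + U = V) on D(X)={1,2,3,4,5} D(U)={2,3,4,5,6} D(V)={1,2,3,4,5,6}: X {1,2,3,4,5}->{1,2,3,4}; U {2,3,4,5,6}->{2,3,4,5}; V {1,2,3,4,5,6}->{3,4,5,6}
Constraint 3 (X != U) on D(X)={1,2,3,4} D(U)={2,3,4,5}: no change
Constraint 4 (Z < V) on D(Z)={2,3,4,5,6} D(V)={3,4,5,6}: Z {2,3,4,5,6}->{2,3,4,5}
So after all 4 constraints: D(X) = {1,2,3,4}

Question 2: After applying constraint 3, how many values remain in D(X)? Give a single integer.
Constraint 1 (X < Z) on D(X)={1,2,3,4,5,6} D(Z)={1,2,3,4,5,6}: X {1,2,3,4,5,6}->{1,2,3,4,5}; Z {1,2,3,4,5,6}->{2,3,4,5,6}
Constraint 2 (X + U = V) on D(X)={1,2,3,4,5} D(U)={2,3,4,5,6} D(V)={1,2,3,4,5,6}: X {1,2,3,4,5}->{1,2,3,4}; U {2,3,4,5,6}->{2,3,4,5}; V {1,2,3,4,5,6}->{3,4,5,6}
Constraint 3 (X != U) on D(X)={1,2,3,4} D(U)={2,3,4,5}: no change
So after constraint 3: D(X)={1,2,3,4}, size = 4

Answer: 4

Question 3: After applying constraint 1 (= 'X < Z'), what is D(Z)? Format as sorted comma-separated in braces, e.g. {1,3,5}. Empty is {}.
Constraint 1 (X < Z) on D(X)={1,2,3,4,5,6} D(Z)={1,2,3,4,5,6}: X {1,2,3,4,5,6}->{1,2,3,4,5}; Z {1,2,3,4,5,6}->{2,3,4,5,6}
So after constraint 1: D(Z) = {2,3,4,5,6}

Answer: {2,3,4,5,6}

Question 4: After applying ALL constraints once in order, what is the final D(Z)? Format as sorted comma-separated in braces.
Constraint 1 (X < Z) on D(X)={1,2,3,4,5,6} D(Z)={1,2,3,4,5,6}: X {1,2,3,4,5,6}->{1,2,3,4,5}; Z {1,2,3,4,5,6}->{2,3,4,5,6}
Constraint 2 (X + U = V) on D(X)={1,2,3,4,5} D(U)={2,3,4,5,6} D(V)={1,2,3,4,5,6}: X {1,2,3,4,5}->{1,2,3,4}; U {2,3,4,5,6}->{2,3,4,5}; V {1,2,3,4,5,6}->{3,4,5,6}
Constraint 3 (X != U) on D(X)={1,2,3,4} D(U)={2,3,4,5}: no change
Constraint 4 (Z < V) on D(Z)={2,3,4,5,6} D(V)={3,4,5,6}: Z {2,3,4,5,6}->{2,3,4,5}
So after all 4 constraints: D(Z) = {2,3,4,5}

Answer: {2,3,4,5}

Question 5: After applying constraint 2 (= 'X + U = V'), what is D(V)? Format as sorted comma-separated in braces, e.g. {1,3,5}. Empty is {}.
Constraint 1 (X < Z) on D(X)={1,2,3,4,5,6} D(Z)={1,2,3,4,5,6}: X {1,2,3,4,5,6}->{1,2,3,4,5}; Z {1,2,3,4,5,6}->{2,3,4,5,6}
Constraint 2 (X + U = V) on D(X)={1,2,3,4,5} D(U)={2,3,4,5,6} D(V)={1,2,3,4,5,6}: X {1,2,3,4,5}->{1,2,3,4}; U {2,3,4,5,6}->{2,3,4,5}; V {1,2,3,4,5,6}->{3,4,5,6}
So after constraint 2: D(V) = {3,4,5,6}

Answer: {3,4,5,6}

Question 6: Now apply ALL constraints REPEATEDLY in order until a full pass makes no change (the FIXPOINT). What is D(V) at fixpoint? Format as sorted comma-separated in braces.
Answer: {3,4,5,6}

Derivation:
pass 0 (initial): D(V)={1,2,3,4,5,6}
pass 1: U {2,3,4,5,6}->{2,3,4,5}; V {1,2,3,4,5,6}->{3,4,5,6}; X {1,2,3,4,5,6}->{1,2,3,4}; Z {1,2,3,4,5,6}->{2,3,4,5}
pass 2: no change
Fixpoint after 2 passes: D(V) = {3,4,5,6}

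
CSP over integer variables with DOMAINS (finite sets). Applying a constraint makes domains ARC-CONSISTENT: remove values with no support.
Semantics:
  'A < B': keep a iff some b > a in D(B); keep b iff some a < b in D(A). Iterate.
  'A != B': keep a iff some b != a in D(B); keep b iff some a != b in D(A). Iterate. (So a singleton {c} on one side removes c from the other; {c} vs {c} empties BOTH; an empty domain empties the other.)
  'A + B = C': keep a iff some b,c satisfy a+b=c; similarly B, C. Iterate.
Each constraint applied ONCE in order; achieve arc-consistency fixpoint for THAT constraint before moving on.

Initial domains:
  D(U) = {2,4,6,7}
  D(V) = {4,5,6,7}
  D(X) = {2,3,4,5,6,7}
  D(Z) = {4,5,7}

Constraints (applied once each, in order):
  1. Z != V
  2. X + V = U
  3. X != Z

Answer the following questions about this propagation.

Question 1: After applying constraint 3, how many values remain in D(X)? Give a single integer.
Constraint 1 (Z != V) on D(Z)={4,5,7} D(V)={4,5,6,7}: no change
Constraint 2 (X + V = U) on D(X)={2,3,4,5,6,7} D(V)={4,5,6,7} D(U)={2,4,6,7}: X {2,3,4,5,6,7}->{2,3}; V {4,5,6,7}->{4,5}; U {2,4,6,7}->{6,7}
Constraint 3 (X != Z) on D(X)={2,3} D(Z)={4,5,7}: no change
So after constraint 3: D(X)={2,3}, size = 2

Answer: 2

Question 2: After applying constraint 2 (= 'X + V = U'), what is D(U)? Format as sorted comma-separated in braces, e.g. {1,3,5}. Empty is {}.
Answer: {6,7}

Derivation:
Constraint 1 (Z != V) on D(Z)={4,5,7} D(V)={4,5,6,7}: no change
Constraint 2 (X + V = U) on D(X)={2,3,4,5,6,7} D(V)={4,5,6,7} D(U)={2,4,6,7}: X {2,3,4,5,6,7}->{2,3}; V {4,5,6,7}->{4,5}; U {2,4,6,7}->{6,7}
So after constraint 2: D(U) = {6,7}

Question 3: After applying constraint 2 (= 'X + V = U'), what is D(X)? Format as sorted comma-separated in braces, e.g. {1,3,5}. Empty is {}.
Answer: {2,3}

Derivation:
Constraint 1 (Z != V) on D(Z)={4,5,7} D(V)={4,5,6,7}: no change
Constraint 2 (X + V = U) on D(X)={2,3,4,5,6,7} D(V)={4,5,6,7} D(U)={2,4,6,7}: X {2,3,4,5,6,7}->{2,3}; V {4,5,6,7}->{4,5}; U {2,4,6,7}->{6,7}
So after constraint 2: D(X) = {2,3}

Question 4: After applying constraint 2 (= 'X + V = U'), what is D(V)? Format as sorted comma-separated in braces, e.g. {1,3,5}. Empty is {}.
Constraint 1 (Z != V) on D(Z)={4,5,7} D(V)={4,5,6,7}: no change
Constraint 2 (X + V = U) on D(X)={2,3,4,5,6,7} D(V)={4,5,6,7} D(U)={2,4,6,7}: X {2,3,4,5,6,7}->{2,3}; V {4,5,6,7}->{4,5}; U {2,4,6,7}->{6,7}
So after constraint 2: D(V) = {4,5}

Answer: {4,5}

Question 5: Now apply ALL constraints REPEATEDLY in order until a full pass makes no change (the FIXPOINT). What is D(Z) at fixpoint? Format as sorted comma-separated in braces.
Answer: {4,5,7}

Derivation:
pass 0 (initial): D(Z)={4,5,7}
pass 1: U {2,4,6,7}->{6,7}; V {4,5,6,7}->{4,5}; X {2,3,4,5,6,7}->{2,3}
pass 2: no change
Fixpoint after 2 passes: D(Z) = {4,5,7}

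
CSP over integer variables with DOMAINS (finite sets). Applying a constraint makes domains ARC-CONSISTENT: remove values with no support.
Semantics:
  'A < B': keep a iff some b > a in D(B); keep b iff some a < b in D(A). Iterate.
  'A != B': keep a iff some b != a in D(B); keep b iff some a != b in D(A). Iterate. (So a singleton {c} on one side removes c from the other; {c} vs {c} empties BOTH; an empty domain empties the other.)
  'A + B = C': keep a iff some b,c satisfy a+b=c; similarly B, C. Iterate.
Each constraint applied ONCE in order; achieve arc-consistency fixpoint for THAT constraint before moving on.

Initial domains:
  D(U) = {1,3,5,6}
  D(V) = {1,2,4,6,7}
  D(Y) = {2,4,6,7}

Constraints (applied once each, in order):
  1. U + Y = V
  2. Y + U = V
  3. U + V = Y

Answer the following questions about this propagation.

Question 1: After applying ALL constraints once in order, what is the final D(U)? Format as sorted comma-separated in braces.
Answer: {}

Derivation:
Constraint 1 (U + Y = V) on D(U)={1,3,5,6} D(Y)={2,4,6,7} D(V)={1,2,4,6,7}: U {1,3,5,6}->{1,3,5}; Y {2,4,6,7}->{2,4,6}; V {1,2,4,6,7}->{7}
Constraint 2 (Y + U = V) on D(Y)={2,4,6} D(U)={1,3,5} D(V)={7}: no change
Constraint 3 (U + V = Y) on D(U)={1,3,5} D(V)={7} D(Y)={2,4,6}: U {1,3,5}->{}; V {7}->{}; Y {2,4,6}->{}
So after all 3 constraints: D(U) = {}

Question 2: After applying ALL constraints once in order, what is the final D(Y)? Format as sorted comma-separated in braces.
Constraint 1 (U + Y = V) on D(U)={1,3,5,6} D(Y)={2,4,6,7} D(V)={1,2,4,6,7}: U {1,3,5,6}->{1,3,5}; Y {2,4,6,7}->{2,4,6}; V {1,2,4,6,7}->{7}
Constraint 2 (Y + U = V) on D(Y)={2,4,6} D(U)={1,3,5} D(V)={7}: no change
Constraint 3 (U + V = Y) on D(U)={1,3,5} D(V)={7} D(Y)={2,4,6}: U {1,3,5}->{}; V {7}->{}; Y {2,4,6}->{}
So after all 3 constraints: D(Y) = {}

Answer: {}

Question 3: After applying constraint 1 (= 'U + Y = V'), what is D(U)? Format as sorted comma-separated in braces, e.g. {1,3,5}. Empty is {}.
Constraint 1 (U + Y = V) on D(U)={1,3,5,6} D(Y)={2,4,6,7} D(V)={1,2,4,6,7}: U {1,3,5,6}->{1,3,5}; Y {2,4,6,7}->{2,4,6}; V {1,2,4,6,7}->{7}
So after constraint 1: D(U) = {1,3,5}

Answer: {1,3,5}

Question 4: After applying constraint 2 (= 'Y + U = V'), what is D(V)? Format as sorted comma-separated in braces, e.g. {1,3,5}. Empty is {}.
Constraint 1 (U + Y = V) on D(U)={1,3,5,6} D(Y)={2,4,6,7} D(V)={1,2,4,6,7}: U {1,3,5,6}->{1,3,5}; Y {2,4,6,7}->{2,4,6}; V {1,2,4,6,7}->{7}
Constraint 2 (Y + U = V) on D(Y)={2,4,6} D(U)={1,3,5} D(V)={7}: no change
So after constraint 2: D(V) = {7}

Answer: {7}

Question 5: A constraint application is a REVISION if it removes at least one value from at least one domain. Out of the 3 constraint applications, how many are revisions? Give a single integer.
Answer: 2

Derivation:
Constraint 1 (U + Y = V) on D(U)={1,3,5,6} D(Y)={2,4,6,7} D(V)={1,2,4,6,7}: U {1,3,5,6}->{1,3,5}; Y {2,4,6,7}->{2,4,6}; V {1,2,4,6,7}->{7} => REVISION
Constraint 2 (Y + U = V) on D(Y)={2,4,6} D(U)={1,3,5} D(V)={7}: no change => not a revision
Constraint 3 (U + V = Y) on D(U)={1,3,5} D(V)={7} D(Y)={2,4,6}: U {1,3,5}->{}; V {7}->{}; Y {2,4,6}->{} => REVISION
Total revisions = 2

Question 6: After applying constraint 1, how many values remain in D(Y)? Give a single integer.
Answer: 3

Derivation:
Constraint 1 (U + Y = V) on D(U)={1,3,5,6} D(Y)={2,4,6,7} D(V)={1,2,4,6,7}: U {1,3,5,6}->{1,3,5}; Y {2,4,6,7}->{2,4,6}; V {1,2,4,6,7}->{7}
So after constraint 1: D(Y)={2,4,6}, size = 3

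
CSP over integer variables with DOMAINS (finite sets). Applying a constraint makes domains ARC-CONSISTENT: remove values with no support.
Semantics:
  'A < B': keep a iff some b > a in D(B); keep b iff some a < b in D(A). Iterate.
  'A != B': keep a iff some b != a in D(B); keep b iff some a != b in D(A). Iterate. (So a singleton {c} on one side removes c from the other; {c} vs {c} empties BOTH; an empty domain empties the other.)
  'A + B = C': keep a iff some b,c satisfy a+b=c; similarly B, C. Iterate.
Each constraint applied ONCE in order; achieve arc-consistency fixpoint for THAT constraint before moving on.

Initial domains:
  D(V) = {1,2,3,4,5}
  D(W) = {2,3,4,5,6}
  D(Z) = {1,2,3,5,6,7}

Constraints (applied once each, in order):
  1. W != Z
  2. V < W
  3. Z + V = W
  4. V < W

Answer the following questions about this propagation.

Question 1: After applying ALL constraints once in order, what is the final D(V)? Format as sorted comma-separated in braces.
Constraint 1 (W != Z) on D(W)={2,3,4,5,6} D(Z)={1,2,3,5,6,7}: no change
Constraint 2 (V < W) on D(V)={1,2,3,4,5} D(W)={2,3,4,5,6}: no change
Constraint 3 (Z + V = W) on D(Z)={1,2,3,5,6,7} D(V)={1,2,3,4,5} D(W)={2,3,4,5,6}: Z {1,2,3,5,6,7}->{1,2,3,5}
Constraint 4 (V < W) on D(V)={1,2,3,4,5} D(W)={2,3,4,5,6}: no change
So after all 4 constraints: D(V) = {1,2,3,4,5}

Answer: {1,2,3,4,5}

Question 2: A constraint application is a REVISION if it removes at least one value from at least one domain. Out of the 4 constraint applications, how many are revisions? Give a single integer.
Constraint 1 (W != Z) on D(W)={2,3,4,5,6} D(Z)={1,2,3,5,6,7}: no change => not a revision
Constraint 2 (V < W) on D(V)={1,2,3,4,5} D(W)={2,3,4,5,6}: no change => not a revision
Constraint 3 (Z + V = W) on D(Z)={1,2,3,5,6,7} D(V)={1,2,3,4,5} D(W)={2,3,4,5,6}: Z {1,2,3,5,6,7}->{1,2,3,5} => REVISION
Constraint 4 (V < W) on D(V)={1,2,3,4,5} D(W)={2,3,4,5,6}: no change => not a revision
Total revisions = 1

Answer: 1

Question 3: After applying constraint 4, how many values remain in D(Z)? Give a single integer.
Answer: 4

Derivation:
Constraint 1 (W != Z) on D(W)={2,3,4,5,6} D(Z)={1,2,3,5,6,7}: no change
Constraint 2 (V < W) on D(V)={1,2,3,4,5} D(W)={2,3,4,5,6}: no change
Constraint 3 (Z + V = W) on D(Z)={1,2,3,5,6,7} D(V)={1,2,3,4,5} D(W)={2,3,4,5,6}: Z {1,2,3,5,6,7}->{1,2,3,5}
Constraint 4 (V < W) on D(V)={1,2,3,4,5} D(W)={2,3,4,5,6}: no change
So after constraint 4: D(Z)={1,2,3,5}, size = 4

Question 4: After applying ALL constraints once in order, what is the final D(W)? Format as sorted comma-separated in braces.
Constraint 1 (W != Z) on D(W)={2,3,4,5,6} D(Z)={1,2,3,5,6,7}: no change
Constraint 2 (V < W) on D(V)={1,2,3,4,5} D(W)={2,3,4,5,6}: no change
Constraint 3 (Z + V = W) on D(Z)={1,2,3,5,6,7} D(V)={1,2,3,4,5} D(W)={2,3,4,5,6}: Z {1,2,3,5,6,7}->{1,2,3,5}
Constraint 4 (V < W) on D(V)={1,2,3,4,5} D(W)={2,3,4,5,6}: no change
So after all 4 constraints: D(W) = {2,3,4,5,6}

Answer: {2,3,4,5,6}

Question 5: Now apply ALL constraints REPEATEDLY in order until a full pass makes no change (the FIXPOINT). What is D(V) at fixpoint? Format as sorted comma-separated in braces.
pass 0 (initial): D(V)={1,2,3,4,5}
pass 1: Z {1,2,3,5,6,7}->{1,2,3,5}
pass 2: no change
Fixpoint after 2 passes: D(V) = {1,2,3,4,5}

Answer: {1,2,3,4,5}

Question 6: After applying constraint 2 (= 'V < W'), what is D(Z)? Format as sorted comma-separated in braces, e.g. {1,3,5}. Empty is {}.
Answer: {1,2,3,5,6,7}

Derivation:
Constraint 1 (W != Z) on D(W)={2,3,4,5,6} D(Z)={1,2,3,5,6,7}: no change
Constraint 2 (V < W) on D(V)={1,2,3,4,5} D(W)={2,3,4,5,6}: no change
So after constraint 2: D(Z) = {1,2,3,5,6,7}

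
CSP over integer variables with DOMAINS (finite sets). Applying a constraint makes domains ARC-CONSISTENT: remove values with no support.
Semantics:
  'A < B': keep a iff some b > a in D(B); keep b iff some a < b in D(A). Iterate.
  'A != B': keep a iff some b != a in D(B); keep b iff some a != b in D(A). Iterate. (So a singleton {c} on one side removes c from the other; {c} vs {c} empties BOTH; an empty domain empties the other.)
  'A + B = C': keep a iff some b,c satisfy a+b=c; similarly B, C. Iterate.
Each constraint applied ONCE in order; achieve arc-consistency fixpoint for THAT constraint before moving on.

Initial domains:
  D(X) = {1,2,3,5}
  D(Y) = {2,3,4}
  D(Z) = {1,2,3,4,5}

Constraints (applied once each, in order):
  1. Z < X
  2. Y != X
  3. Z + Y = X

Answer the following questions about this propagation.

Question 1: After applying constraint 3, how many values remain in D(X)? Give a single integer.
Answer: 2

Derivation:
Constraint 1 (Z < X) on D(Z)={1,2,3,4,5} D(X)={1,2,3,5}: Z {1,2,3,4,5}->{1,2,3,4}; X {1,2,3,5}->{2,3,5}
Constraint 2 (Y != X) on D(Y)={2,3,4} D(X)={2,3,5}: no change
Constraint 3 (Z + Y = X) on D(Z)={1,2,3,4} D(Y)={2,3,4} D(X)={2,3,5}: Z {1,2,3,4}->{1,2,3}; X {2,3,5}->{3,5}
So after constraint 3: D(X)={3,5}, size = 2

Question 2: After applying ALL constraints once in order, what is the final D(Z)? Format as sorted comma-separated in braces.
Answer: {1,2,3}

Derivation:
Constraint 1 (Z < X) on D(Z)={1,2,3,4,5} D(X)={1,2,3,5}: Z {1,2,3,4,5}->{1,2,3,4}; X {1,2,3,5}->{2,3,5}
Constraint 2 (Y != X) on D(Y)={2,3,4} D(X)={2,3,5}: no change
Constraint 3 (Z + Y = X) on D(Z)={1,2,3,4} D(Y)={2,3,4} D(X)={2,3,5}: Z {1,2,3,4}->{1,2,3}; X {2,3,5}->{3,5}
So after all 3 constraints: D(Z) = {1,2,3}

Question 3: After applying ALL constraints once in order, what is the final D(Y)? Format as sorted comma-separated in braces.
Answer: {2,3,4}

Derivation:
Constraint 1 (Z < X) on D(Z)={1,2,3,4,5} D(X)={1,2,3,5}: Z {1,2,3,4,5}->{1,2,3,4}; X {1,2,3,5}->{2,3,5}
Constraint 2 (Y != X) on D(Y)={2,3,4} D(X)={2,3,5}: no change
Constraint 3 (Z + Y = X) on D(Z)={1,2,3,4} D(Y)={2,3,4} D(X)={2,3,5}: Z {1,2,3,4}->{1,2,3}; X {2,3,5}->{3,5}
So after all 3 constraints: D(Y) = {2,3,4}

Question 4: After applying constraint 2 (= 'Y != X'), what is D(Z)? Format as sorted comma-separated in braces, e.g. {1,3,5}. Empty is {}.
Constraint 1 (Z < X) on D(Z)={1,2,3,4,5} D(X)={1,2,3,5}: Z {1,2,3,4,5}->{1,2,3,4}; X {1,2,3,5}->{2,3,5}
Constraint 2 (Y != X) on D(Y)={2,3,4} D(X)={2,3,5}: no change
So after constraint 2: D(Z) = {1,2,3,4}

Answer: {1,2,3,4}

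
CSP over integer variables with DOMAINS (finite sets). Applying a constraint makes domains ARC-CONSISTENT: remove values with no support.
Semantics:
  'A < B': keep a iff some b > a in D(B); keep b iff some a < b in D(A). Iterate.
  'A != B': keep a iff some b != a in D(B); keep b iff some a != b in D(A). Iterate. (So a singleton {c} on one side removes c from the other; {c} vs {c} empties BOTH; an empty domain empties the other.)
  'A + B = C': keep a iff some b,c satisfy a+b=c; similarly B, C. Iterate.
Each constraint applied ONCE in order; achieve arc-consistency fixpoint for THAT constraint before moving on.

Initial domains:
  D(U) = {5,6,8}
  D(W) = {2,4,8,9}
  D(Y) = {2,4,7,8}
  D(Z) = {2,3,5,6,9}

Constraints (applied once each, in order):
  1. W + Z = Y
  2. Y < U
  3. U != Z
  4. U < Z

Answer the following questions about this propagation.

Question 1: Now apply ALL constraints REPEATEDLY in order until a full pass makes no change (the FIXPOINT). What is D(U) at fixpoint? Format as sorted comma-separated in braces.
Answer: {}

Derivation:
pass 0 (initial): D(U)={5,6,8}
pass 1: U {5,6,8}->{5}; W {2,4,8,9}->{2,4}; Y {2,4,7,8}->{4,7}; Z {2,3,5,6,9}->{6}
pass 2: U {5}->{}; W {2,4}->{}; Y {4,7}->{}; Z {6}->{}
pass 3: no change
Fixpoint after 3 passes: D(U) = {}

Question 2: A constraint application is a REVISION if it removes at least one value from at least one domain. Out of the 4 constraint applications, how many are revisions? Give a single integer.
Answer: 3

Derivation:
Constraint 1 (W + Z = Y) on D(W)={2,4,8,9} D(Z)={2,3,5,6,9} D(Y)={2,4,7,8}: W {2,4,8,9}->{2,4}; Z {2,3,5,6,9}->{2,3,5,6}; Y {2,4,7,8}->{4,7,8} => REVISION
Constraint 2 (Y < U) on D(Y)={4,7,8} D(U)={5,6,8}: Y {4,7,8}->{4,7} => REVISION
Constraint 3 (U != Z) on D(U)={5,6,8} D(Z)={2,3,5,6}: no change => not a revision
Constraint 4 (U < Z) on D(U)={5,6,8} D(Z)={2,3,5,6}: U {5,6,8}->{5}; Z {2,3,5,6}->{6} => REVISION
Total revisions = 3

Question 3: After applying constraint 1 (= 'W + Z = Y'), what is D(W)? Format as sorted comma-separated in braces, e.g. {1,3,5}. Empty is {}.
Constraint 1 (W + Z = Y) on D(W)={2,4,8,9} D(Z)={2,3,5,6,9} D(Y)={2,4,7,8}: W {2,4,8,9}->{2,4}; Z {2,3,5,6,9}->{2,3,5,6}; Y {2,4,7,8}->{4,7,8}
So after constraint 1: D(W) = {2,4}

Answer: {2,4}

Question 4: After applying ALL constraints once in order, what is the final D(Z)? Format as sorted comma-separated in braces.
Answer: {6}

Derivation:
Constraint 1 (W + Z = Y) on D(W)={2,4,8,9} D(Z)={2,3,5,6,9} D(Y)={2,4,7,8}: W {2,4,8,9}->{2,4}; Z {2,3,5,6,9}->{2,3,5,6}; Y {2,4,7,8}->{4,7,8}
Constraint 2 (Y < U) on D(Y)={4,7,8} D(U)={5,6,8}: Y {4,7,8}->{4,7}
Constraint 3 (U != Z) on D(U)={5,6,8} D(Z)={2,3,5,6}: no change
Constraint 4 (U < Z) on D(U)={5,6,8} D(Z)={2,3,5,6}: U {5,6,8}->{5}; Z {2,3,5,6}->{6}
So after all 4 constraints: D(Z) = {6}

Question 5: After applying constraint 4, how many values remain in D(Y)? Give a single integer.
Answer: 2

Derivation:
Constraint 1 (W + Z = Y) on D(W)={2,4,8,9} D(Z)={2,3,5,6,9} D(Y)={2,4,7,8}: W {2,4,8,9}->{2,4}; Z {2,3,5,6,9}->{2,3,5,6}; Y {2,4,7,8}->{4,7,8}
Constraint 2 (Y < U) on D(Y)={4,7,8} D(U)={5,6,8}: Y {4,7,8}->{4,7}
Constraint 3 (U != Z) on D(U)={5,6,8} D(Z)={2,3,5,6}: no change
Constraint 4 (U < Z) on D(U)={5,6,8} D(Z)={2,3,5,6}: U {5,6,8}->{5}; Z {2,3,5,6}->{6}
So after constraint 4: D(Y)={4,7}, size = 2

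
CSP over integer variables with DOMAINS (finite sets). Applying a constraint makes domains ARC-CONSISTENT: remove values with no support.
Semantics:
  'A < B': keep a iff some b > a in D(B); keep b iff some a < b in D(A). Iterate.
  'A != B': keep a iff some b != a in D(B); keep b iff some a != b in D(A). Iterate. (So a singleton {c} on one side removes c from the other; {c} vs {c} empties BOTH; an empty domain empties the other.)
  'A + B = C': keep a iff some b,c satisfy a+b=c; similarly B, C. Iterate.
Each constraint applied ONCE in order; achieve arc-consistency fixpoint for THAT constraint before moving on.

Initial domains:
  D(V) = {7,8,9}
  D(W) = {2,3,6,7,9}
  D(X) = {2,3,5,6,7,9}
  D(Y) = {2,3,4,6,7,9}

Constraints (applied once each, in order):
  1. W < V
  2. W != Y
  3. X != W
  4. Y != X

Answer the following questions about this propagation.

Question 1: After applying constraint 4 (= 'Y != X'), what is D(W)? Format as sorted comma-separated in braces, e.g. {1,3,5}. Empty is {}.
Answer: {2,3,6,7}

Derivation:
Constraint 1 (W < V) on D(W)={2,3,6,7,9} D(V)={7,8,9}: W {2,3,6,7,9}->{2,3,6,7}
Constraint 2 (W != Y) on D(W)={2,3,6,7} D(Y)={2,3,4,6,7,9}: no change
Constraint 3 (X != W) on D(X)={2,3,5,6,7,9} D(W)={2,3,6,7}: no change
Constraint 4 (Y != X) on D(Y)={2,3,4,6,7,9} D(X)={2,3,5,6,7,9}: no change
So after constraint 4: D(W) = {2,3,6,7}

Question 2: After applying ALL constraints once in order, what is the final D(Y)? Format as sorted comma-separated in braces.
Constraint 1 (W < V) on D(W)={2,3,6,7,9} D(V)={7,8,9}: W {2,3,6,7,9}->{2,3,6,7}
Constraint 2 (W != Y) on D(W)={2,3,6,7} D(Y)={2,3,4,6,7,9}: no change
Constraint 3 (X != W) on D(X)={2,3,5,6,7,9} D(W)={2,3,6,7}: no change
Constraint 4 (Y != X) on D(Y)={2,3,4,6,7,9} D(X)={2,3,5,6,7,9}: no change
So after all 4 constraints: D(Y) = {2,3,4,6,7,9}

Answer: {2,3,4,6,7,9}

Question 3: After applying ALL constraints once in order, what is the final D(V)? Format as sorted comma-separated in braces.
Answer: {7,8,9}

Derivation:
Constraint 1 (W < V) on D(W)={2,3,6,7,9} D(V)={7,8,9}: W {2,3,6,7,9}->{2,3,6,7}
Constraint 2 (W != Y) on D(W)={2,3,6,7} D(Y)={2,3,4,6,7,9}: no change
Constraint 3 (X != W) on D(X)={2,3,5,6,7,9} D(W)={2,3,6,7}: no change
Constraint 4 (Y != X) on D(Y)={2,3,4,6,7,9} D(X)={2,3,5,6,7,9}: no change
So after all 4 constraints: D(V) = {7,8,9}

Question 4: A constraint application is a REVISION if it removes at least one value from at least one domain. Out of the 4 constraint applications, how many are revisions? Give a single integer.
Constraint 1 (W < V) on D(W)={2,3,6,7,9} D(V)={7,8,9}: W {2,3,6,7,9}->{2,3,6,7} => REVISION
Constraint 2 (W != Y) on D(W)={2,3,6,7} D(Y)={2,3,4,6,7,9}: no change => not a revision
Constraint 3 (X != W) on D(X)={2,3,5,6,7,9} D(W)={2,3,6,7}: no change => not a revision
Constraint 4 (Y != X) on D(Y)={2,3,4,6,7,9} D(X)={2,3,5,6,7,9}: no change => not a revision
Total revisions = 1

Answer: 1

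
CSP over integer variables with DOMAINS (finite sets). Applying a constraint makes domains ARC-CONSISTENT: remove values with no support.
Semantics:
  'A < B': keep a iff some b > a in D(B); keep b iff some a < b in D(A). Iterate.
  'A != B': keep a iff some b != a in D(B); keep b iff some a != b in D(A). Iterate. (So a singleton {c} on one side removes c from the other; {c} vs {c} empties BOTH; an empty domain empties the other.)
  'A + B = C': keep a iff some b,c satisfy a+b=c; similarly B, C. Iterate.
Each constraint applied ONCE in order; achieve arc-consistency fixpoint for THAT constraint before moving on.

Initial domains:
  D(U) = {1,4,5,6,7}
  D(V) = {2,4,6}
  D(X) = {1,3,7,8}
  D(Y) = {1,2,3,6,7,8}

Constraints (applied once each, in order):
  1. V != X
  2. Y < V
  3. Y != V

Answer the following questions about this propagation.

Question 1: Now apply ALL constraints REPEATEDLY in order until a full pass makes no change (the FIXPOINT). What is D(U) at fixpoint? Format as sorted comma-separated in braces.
pass 0 (initial): D(U)={1,4,5,6,7}
pass 1: Y {1,2,3,6,7,8}->{1,2,3}
pass 2: no change
Fixpoint after 2 passes: D(U) = {1,4,5,6,7}

Answer: {1,4,5,6,7}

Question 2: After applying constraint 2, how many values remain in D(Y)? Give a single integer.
Constraint 1 (V != X) on D(V)={2,4,6} D(X)={1,3,7,8}: no change
Constraint 2 (Y < V) on D(Y)={1,2,3,6,7,8} D(V)={2,4,6}: Y {1,2,3,6,7,8}->{1,2,3}
So after constraint 2: D(Y)={1,2,3}, size = 3

Answer: 3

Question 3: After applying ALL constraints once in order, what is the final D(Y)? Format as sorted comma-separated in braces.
Constraint 1 (V != X) on D(V)={2,4,6} D(X)={1,3,7,8}: no change
Constraint 2 (Y < V) on D(Y)={1,2,3,6,7,8} D(V)={2,4,6}: Y {1,2,3,6,7,8}->{1,2,3}
Constraint 3 (Y != V) on D(Y)={1,2,3} D(V)={2,4,6}: no change
So after all 3 constraints: D(Y) = {1,2,3}

Answer: {1,2,3}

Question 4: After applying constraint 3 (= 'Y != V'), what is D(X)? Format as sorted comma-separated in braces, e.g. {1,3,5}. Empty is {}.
Answer: {1,3,7,8}

Derivation:
Constraint 1 (V != X) on D(V)={2,4,6} D(X)={1,3,7,8}: no change
Constraint 2 (Y < V) on D(Y)={1,2,3,6,7,8} D(V)={2,4,6}: Y {1,2,3,6,7,8}->{1,2,3}
Constraint 3 (Y != V) on D(Y)={1,2,3} D(V)={2,4,6}: no change
So after constraint 3: D(X) = {1,3,7,8}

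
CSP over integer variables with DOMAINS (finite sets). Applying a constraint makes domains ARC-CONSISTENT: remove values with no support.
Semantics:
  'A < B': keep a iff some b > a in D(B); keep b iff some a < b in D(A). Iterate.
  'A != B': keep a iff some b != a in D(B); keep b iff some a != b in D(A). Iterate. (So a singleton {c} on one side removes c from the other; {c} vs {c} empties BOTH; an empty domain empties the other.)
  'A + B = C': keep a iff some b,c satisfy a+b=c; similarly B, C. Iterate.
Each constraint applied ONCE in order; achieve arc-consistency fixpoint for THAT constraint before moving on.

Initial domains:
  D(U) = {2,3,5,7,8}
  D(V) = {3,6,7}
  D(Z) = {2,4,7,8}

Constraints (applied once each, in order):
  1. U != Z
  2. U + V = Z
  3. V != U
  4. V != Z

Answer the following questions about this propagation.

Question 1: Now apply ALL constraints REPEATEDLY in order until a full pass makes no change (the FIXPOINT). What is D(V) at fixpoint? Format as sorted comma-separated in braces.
pass 0 (initial): D(V)={3,6,7}
pass 1: U {2,3,5,7,8}->{2,5}; V {3,6,7}->{3,6}; Z {2,4,7,8}->{8}
pass 2: no change
Fixpoint after 2 passes: D(V) = {3,6}

Answer: {3,6}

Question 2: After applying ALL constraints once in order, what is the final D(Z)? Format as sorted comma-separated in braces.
Answer: {8}

Derivation:
Constraint 1 (U != Z) on D(U)={2,3,5,7,8} D(Z)={2,4,7,8}: no change
Constraint 2 (U + V = Z) on D(U)={2,3,5,7,8} D(V)={3,6,7} D(Z)={2,4,7,8}: U {2,3,5,7,8}->{2,5}; V {3,6,7}->{3,6}; Z {2,4,7,8}->{8}
Constraint 3 (V != U) on D(V)={3,6} D(U)={2,5}: no change
Constraint 4 (V != Z) on D(V)={3,6} D(Z)={8}: no change
So after all 4 constraints: D(Z) = {8}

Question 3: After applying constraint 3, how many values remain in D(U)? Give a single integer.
Constraint 1 (U != Z) on D(U)={2,3,5,7,8} D(Z)={2,4,7,8}: no change
Constraint 2 (U + V = Z) on D(U)={2,3,5,7,8} D(V)={3,6,7} D(Z)={2,4,7,8}: U {2,3,5,7,8}->{2,5}; V {3,6,7}->{3,6}; Z {2,4,7,8}->{8}
Constraint 3 (V != U) on D(V)={3,6} D(U)={2,5}: no change
So after constraint 3: D(U)={2,5}, size = 2

Answer: 2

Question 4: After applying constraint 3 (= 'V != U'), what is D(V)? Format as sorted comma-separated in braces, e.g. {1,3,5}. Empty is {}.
Constraint 1 (U != Z) on D(U)={2,3,5,7,8} D(Z)={2,4,7,8}: no change
Constraint 2 (U + V = Z) on D(U)={2,3,5,7,8} D(V)={3,6,7} D(Z)={2,4,7,8}: U {2,3,5,7,8}->{2,5}; V {3,6,7}->{3,6}; Z {2,4,7,8}->{8}
Constraint 3 (V != U) on D(V)={3,6} D(U)={2,5}: no change
So after constraint 3: D(V) = {3,6}

Answer: {3,6}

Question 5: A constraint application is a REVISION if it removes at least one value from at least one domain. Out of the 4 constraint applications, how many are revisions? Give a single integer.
Constraint 1 (U != Z) on D(U)={2,3,5,7,8} D(Z)={2,4,7,8}: no change => not a revision
Constraint 2 (U + V = Z) on D(U)={2,3,5,7,8} D(V)={3,6,7} D(Z)={2,4,7,8}: U {2,3,5,7,8}->{2,5}; V {3,6,7}->{3,6}; Z {2,4,7,8}->{8} => REVISION
Constraint 3 (V != U) on D(V)={3,6} D(U)={2,5}: no change => not a revision
Constraint 4 (V != Z) on D(V)={3,6} D(Z)={8}: no change => not a revision
Total revisions = 1

Answer: 1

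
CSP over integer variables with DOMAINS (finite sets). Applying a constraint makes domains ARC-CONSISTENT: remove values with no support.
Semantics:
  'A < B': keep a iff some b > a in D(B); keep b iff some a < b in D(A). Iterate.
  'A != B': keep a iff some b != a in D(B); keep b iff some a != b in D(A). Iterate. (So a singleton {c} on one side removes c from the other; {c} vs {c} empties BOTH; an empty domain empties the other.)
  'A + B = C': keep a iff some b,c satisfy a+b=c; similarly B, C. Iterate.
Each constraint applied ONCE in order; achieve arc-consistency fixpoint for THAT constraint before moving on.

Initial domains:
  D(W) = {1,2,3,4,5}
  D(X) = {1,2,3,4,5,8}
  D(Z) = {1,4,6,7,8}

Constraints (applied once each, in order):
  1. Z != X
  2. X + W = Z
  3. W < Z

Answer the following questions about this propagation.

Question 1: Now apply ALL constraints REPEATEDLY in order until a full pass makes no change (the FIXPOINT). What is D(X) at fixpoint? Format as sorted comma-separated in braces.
Answer: {1,2,3,4,5}

Derivation:
pass 0 (initial): D(X)={1,2,3,4,5,8}
pass 1: X {1,2,3,4,5,8}->{1,2,3,4,5}; Z {1,4,6,7,8}->{4,6,7,8}
pass 2: no change
Fixpoint after 2 passes: D(X) = {1,2,3,4,5}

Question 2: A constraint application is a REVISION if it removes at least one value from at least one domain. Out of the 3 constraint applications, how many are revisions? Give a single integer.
Constraint 1 (Z != X) on D(Z)={1,4,6,7,8} D(X)={1,2,3,4,5,8}: no change => not a revision
Constraint 2 (X + W = Z) on D(X)={1,2,3,4,5,8} D(W)={1,2,3,4,5} D(Z)={1,4,6,7,8}: X {1,2,3,4,5,8}->{1,2,3,4,5}; Z {1,4,6,7,8}->{4,6,7,8} => REVISION
Constraint 3 (W < Z) on D(W)={1,2,3,4,5} D(Z)={4,6,7,8}: no change => not a revision
Total revisions = 1

Answer: 1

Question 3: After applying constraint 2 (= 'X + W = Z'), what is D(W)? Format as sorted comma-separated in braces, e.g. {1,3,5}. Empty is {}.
Answer: {1,2,3,4,5}

Derivation:
Constraint 1 (Z != X) on D(Z)={1,4,6,7,8} D(X)={1,2,3,4,5,8}: no change
Constraint 2 (X + W = Z) on D(X)={1,2,3,4,5,8} D(W)={1,2,3,4,5} D(Z)={1,4,6,7,8}: X {1,2,3,4,5,8}->{1,2,3,4,5}; Z {1,4,6,7,8}->{4,6,7,8}
So after constraint 2: D(W) = {1,2,3,4,5}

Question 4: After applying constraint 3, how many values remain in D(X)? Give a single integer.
Constraint 1 (Z != X) on D(Z)={1,4,6,7,8} D(X)={1,2,3,4,5,8}: no change
Constraint 2 (X + W = Z) on D(X)={1,2,3,4,5,8} D(W)={1,2,3,4,5} D(Z)={1,4,6,7,8}: X {1,2,3,4,5,8}->{1,2,3,4,5}; Z {1,4,6,7,8}->{4,6,7,8}
Constraint 3 (W < Z) on D(W)={1,2,3,4,5} D(Z)={4,6,7,8}: no change
So after constraint 3: D(X)={1,2,3,4,5}, size = 5

Answer: 5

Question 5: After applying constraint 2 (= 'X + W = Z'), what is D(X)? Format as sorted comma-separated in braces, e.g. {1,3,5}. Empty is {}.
Constraint 1 (Z != X) on D(Z)={1,4,6,7,8} D(X)={1,2,3,4,5,8}: no change
Constraint 2 (X + W = Z) on D(X)={1,2,3,4,5,8} D(W)={1,2,3,4,5} D(Z)={1,4,6,7,8}: X {1,2,3,4,5,8}->{1,2,3,4,5}; Z {1,4,6,7,8}->{4,6,7,8}
So after constraint 2: D(X) = {1,2,3,4,5}

Answer: {1,2,3,4,5}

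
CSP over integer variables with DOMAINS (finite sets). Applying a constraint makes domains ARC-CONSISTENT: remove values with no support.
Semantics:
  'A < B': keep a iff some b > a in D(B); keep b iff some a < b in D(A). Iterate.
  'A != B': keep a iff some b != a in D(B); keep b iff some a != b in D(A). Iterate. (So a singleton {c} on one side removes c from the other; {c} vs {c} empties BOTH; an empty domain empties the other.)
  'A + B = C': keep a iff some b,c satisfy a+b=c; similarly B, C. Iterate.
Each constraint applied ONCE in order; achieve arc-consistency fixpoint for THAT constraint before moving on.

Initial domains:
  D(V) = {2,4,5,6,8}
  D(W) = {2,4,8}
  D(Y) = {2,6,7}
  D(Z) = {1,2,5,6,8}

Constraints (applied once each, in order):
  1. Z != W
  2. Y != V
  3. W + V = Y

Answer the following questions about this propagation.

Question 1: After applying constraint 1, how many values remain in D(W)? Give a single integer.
Constraint 1 (Z != W) on D(Z)={1,2,5,6,8} D(W)={2,4,8}: no change
So after constraint 1: D(W)={2,4,8}, size = 3

Answer: 3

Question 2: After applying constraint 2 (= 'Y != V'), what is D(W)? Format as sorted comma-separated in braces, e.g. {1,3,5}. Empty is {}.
Answer: {2,4,8}

Derivation:
Constraint 1 (Z != W) on D(Z)={1,2,5,6,8} D(W)={2,4,8}: no change
Constraint 2 (Y != V) on D(Y)={2,6,7} D(V)={2,4,5,6,8}: no change
So after constraint 2: D(W) = {2,4,8}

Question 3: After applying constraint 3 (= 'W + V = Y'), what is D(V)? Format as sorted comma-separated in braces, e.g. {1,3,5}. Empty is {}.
Constraint 1 (Z != W) on D(Z)={1,2,5,6,8} D(W)={2,4,8}: no change
Constraint 2 (Y != V) on D(Y)={2,6,7} D(V)={2,4,5,6,8}: no change
Constraint 3 (W + V = Y) on D(W)={2,4,8} D(V)={2,4,5,6,8} D(Y)={2,6,7}: W {2,4,8}->{2,4}; V {2,4,5,6,8}->{2,4,5}; Y {2,6,7}->{6,7}
So after constraint 3: D(V) = {2,4,5}

Answer: {2,4,5}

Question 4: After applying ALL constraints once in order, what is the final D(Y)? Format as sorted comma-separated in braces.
Constraint 1 (Z != W) on D(Z)={1,2,5,6,8} D(W)={2,4,8}: no change
Constraint 2 (Y != V) on D(Y)={2,6,7} D(V)={2,4,5,6,8}: no change
Constraint 3 (W + V = Y) on D(W)={2,4,8} D(V)={2,4,5,6,8} D(Y)={2,6,7}: W {2,4,8}->{2,4}; V {2,4,5,6,8}->{2,4,5}; Y {2,6,7}->{6,7}
So after all 3 constraints: D(Y) = {6,7}

Answer: {6,7}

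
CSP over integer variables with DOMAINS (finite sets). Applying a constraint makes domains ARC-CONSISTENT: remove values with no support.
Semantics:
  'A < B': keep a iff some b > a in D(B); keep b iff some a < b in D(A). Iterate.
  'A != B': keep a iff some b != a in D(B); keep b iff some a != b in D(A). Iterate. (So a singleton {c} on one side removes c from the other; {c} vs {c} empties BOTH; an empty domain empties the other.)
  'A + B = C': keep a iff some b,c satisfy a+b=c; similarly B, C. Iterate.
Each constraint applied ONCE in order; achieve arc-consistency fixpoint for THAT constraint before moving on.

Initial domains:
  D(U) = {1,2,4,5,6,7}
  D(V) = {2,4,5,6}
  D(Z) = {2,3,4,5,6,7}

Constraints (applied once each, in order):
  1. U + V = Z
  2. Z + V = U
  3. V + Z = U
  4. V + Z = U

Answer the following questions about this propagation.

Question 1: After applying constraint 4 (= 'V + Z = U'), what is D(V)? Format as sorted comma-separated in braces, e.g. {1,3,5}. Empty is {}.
Constraint 1 (U + V = Z) on D(U)={1,2,4,5,6,7} D(V)={2,4,5,6} D(Z)={2,3,4,5,6,7}: U {1,2,4,5,6,7}->{1,2,4,5}; Z {2,3,4,5,6,7}->{3,4,5,6,7}
Constraint 2 (Z + V = U) on D(Z)={3,4,5,6,7} D(V)={2,4,5,6} D(U)={1,2,4,5}: Z {3,4,5,6,7}->{3}; V {2,4,5,6}->{2}; U {1,2,4,5}->{5}
Constraint 3 (V + Z = U) on D(V)={2} D(Z)={3} D(U)={5}: no change
Constraint 4 (V + Z = U) on D(V)={2} D(Z)={3} D(U)={5}: no change
So after constraint 4: D(V) = {2}

Answer: {2}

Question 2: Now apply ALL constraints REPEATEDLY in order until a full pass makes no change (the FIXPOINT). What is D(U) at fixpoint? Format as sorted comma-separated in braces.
Answer: {}

Derivation:
pass 0 (initial): D(U)={1,2,4,5,6,7}
pass 1: U {1,2,4,5,6,7}->{5}; V {2,4,5,6}->{2}; Z {2,3,4,5,6,7}->{3}
pass 2: U {5}->{}; V {2}->{}; Z {3}->{}
pass 3: no change
Fixpoint after 3 passes: D(U) = {}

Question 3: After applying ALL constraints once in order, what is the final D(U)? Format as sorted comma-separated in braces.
Answer: {5}

Derivation:
Constraint 1 (U + V = Z) on D(U)={1,2,4,5,6,7} D(V)={2,4,5,6} D(Z)={2,3,4,5,6,7}: U {1,2,4,5,6,7}->{1,2,4,5}; Z {2,3,4,5,6,7}->{3,4,5,6,7}
Constraint 2 (Z + V = U) on D(Z)={3,4,5,6,7} D(V)={2,4,5,6} D(U)={1,2,4,5}: Z {3,4,5,6,7}->{3}; V {2,4,5,6}->{2}; U {1,2,4,5}->{5}
Constraint 3 (V + Z = U) on D(V)={2} D(Z)={3} D(U)={5}: no change
Constraint 4 (V + Z = U) on D(V)={2} D(Z)={3} D(U)={5}: no change
So after all 4 constraints: D(U) = {5}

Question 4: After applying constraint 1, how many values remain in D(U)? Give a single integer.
Answer: 4

Derivation:
Constraint 1 (U + V = Z) on D(U)={1,2,4,5,6,7} D(V)={2,4,5,6} D(Z)={2,3,4,5,6,7}: U {1,2,4,5,6,7}->{1,2,4,5}; Z {2,3,4,5,6,7}->{3,4,5,6,7}
So after constraint 1: D(U)={1,2,4,5}, size = 4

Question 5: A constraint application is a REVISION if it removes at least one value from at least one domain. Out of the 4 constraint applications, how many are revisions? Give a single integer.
Answer: 2

Derivation:
Constraint 1 (U + V = Z) on D(U)={1,2,4,5,6,7} D(V)={2,4,5,6} D(Z)={2,3,4,5,6,7}: U {1,2,4,5,6,7}->{1,2,4,5}; Z {2,3,4,5,6,7}->{3,4,5,6,7} => REVISION
Constraint 2 (Z + V = U) on D(Z)={3,4,5,6,7} D(V)={2,4,5,6} D(U)={1,2,4,5}: Z {3,4,5,6,7}->{3}; V {2,4,5,6}->{2}; U {1,2,4,5}->{5} => REVISION
Constraint 3 (V + Z = U) on D(V)={2} D(Z)={3} D(U)={5}: no change => not a revision
Constraint 4 (V + Z = U) on D(V)={2} D(Z)={3} D(U)={5}: no change => not a revision
Total revisions = 2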